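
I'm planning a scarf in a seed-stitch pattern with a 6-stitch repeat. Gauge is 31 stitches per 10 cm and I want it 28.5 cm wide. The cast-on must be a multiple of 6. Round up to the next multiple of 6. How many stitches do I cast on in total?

31 / 10 = 3.1 sts per cm.
28.5 × 3.1 = 88.35 sts.
Next multiple of 6: 90.

90 stitches.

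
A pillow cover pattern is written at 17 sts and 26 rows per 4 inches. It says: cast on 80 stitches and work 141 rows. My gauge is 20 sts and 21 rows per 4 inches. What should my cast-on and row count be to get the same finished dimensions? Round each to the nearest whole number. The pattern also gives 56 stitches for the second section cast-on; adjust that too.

Cast on 94 stitches; work 114 rows; second section cast-on 66 stitches.

Stitches: 80 × 20/17 = 94.12 → 94.
Rows: 141 × 21/26 = 113.88 → 114.
second section cast-on: 56 × 20/17 = 65.88 → 66.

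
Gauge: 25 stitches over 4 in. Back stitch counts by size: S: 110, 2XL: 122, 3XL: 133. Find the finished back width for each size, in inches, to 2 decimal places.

25/4 = 6.25 sts per in.
S: 110 / 6.25 = 17.600 → 17.60 in.
2XL: 122 / 6.25 = 19.520 → 19.52 in.
3XL: 133 / 6.25 = 21.280 → 21.28 in.

S 17.60 inches; 2XL 19.52 inches; 3XL 21.28 inches.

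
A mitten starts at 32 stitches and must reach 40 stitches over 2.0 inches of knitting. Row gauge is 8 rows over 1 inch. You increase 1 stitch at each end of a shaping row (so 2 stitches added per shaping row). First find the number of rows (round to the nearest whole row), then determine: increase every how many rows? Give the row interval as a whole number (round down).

Rows = 2.0 × 8 = 16.0 → 16 rows.
Stitches to add: 8 → 4 shaping rows (at 2 st each).
16 / 4 = 4.00 → every 4 rows.

Increase every 4th row.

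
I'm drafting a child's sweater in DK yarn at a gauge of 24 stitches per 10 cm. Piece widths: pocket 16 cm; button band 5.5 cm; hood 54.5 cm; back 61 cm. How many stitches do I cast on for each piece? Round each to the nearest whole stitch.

pocket 38; button band 13; hood 131; back 146.

Rate = 24/10 = 2.4 sts per cm.
pocket: 16 × 2.4 = 38.40 → 38.
button band: 5.5 × 2.4 = 13.20 → 13.
hood: 54.5 × 2.4 = 130.80 → 131.
back: 61 × 2.4 = 146.40 → 146.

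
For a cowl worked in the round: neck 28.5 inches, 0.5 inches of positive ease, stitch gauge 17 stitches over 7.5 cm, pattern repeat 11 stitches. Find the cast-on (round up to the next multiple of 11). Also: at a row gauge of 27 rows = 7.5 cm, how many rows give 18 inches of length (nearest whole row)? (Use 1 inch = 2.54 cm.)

Finished = 28.5 + 0.5 = 29 inches.
29 inches × 2.54 = 73.66 cm.
17/7.5 = 2.267 sts per cm; 73.66 × 2.267 = 166.96 sts.
Next multiple of 11 → 176.
18 inches = 45.72 cm; × 3.6 = 164.59 → 165 rows.

Cast on 176 stitches; work 165 rows.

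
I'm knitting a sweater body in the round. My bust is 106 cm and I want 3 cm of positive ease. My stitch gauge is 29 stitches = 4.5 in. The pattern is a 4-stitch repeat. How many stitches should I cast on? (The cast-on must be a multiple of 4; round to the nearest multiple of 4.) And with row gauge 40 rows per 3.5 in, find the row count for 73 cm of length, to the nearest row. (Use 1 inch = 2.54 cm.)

Finished = 106 + 3 = 109 cm.
109 cm × 1/2.54 = 42.91 inches.
29/4.5 = 6.444 sts per in; 42.91 × 6.444 = 276.55 sts.
Nearest multiple of 4 → 276.
73 cm = 28.74 inches; × 11.429 = 328.46 → 328 rows.

Cast on 276 stitches; work 328 rows.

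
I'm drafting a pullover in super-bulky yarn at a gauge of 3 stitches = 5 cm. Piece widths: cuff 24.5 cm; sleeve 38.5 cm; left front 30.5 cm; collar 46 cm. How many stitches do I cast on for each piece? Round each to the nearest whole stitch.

cuff 15; sleeve 23; left front 18; collar 28.

Rate = 3/5 = 0.6 sts per cm.
cuff: 24.5 × 0.6 = 14.70 → 15.
sleeve: 38.5 × 0.6 = 23.10 → 23.
left front: 30.5 × 0.6 = 18.30 → 18.
collar: 46 × 0.6 = 27.60 → 28.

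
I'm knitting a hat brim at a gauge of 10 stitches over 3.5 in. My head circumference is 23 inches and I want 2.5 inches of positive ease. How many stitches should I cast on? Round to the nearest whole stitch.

Finished = 23 + 2.5 = 25.5 in.
10 / 3.5 = 2.857 sts per inch.
25.50 × 2.857 = 72.86 sts.
→ 73 sts.

Cast on 73 stitches.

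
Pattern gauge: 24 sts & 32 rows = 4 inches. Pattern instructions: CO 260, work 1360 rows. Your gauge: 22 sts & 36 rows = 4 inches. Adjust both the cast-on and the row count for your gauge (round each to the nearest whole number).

Cast on 238 stitches; work 1530 rows.

Stitches: 260 × 22/24 = 238.33 → 238.
Rows: 1360 × 36/32 = 1530.00 → 1530.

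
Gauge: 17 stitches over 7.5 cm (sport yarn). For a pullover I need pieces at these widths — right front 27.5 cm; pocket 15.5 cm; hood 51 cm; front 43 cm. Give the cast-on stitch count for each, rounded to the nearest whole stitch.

Rate = 17/7.5 = 2.267 sts per cm.
right front: 27.5 × 2.267 = 62.33 → 62.
pocket: 15.5 × 2.267 = 35.13 → 35.
hood: 51 × 2.267 = 115.60 → 116.
front: 43 × 2.267 = 97.47 → 97.

right front 62; pocket 35; hood 116; front 97.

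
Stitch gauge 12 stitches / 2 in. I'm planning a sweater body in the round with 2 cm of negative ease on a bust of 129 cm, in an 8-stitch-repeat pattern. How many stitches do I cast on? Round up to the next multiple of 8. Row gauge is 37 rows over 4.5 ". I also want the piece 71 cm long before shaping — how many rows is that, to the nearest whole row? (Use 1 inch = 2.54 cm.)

Finished = 129 − 2 = 127 cm.
127 cm × 1/2.54 = 50.00 inches.
12/2 = 6 sts per in; 50.00 × 6 = 300.00 sts.
Next multiple of 8 → 304.
71 cm = 27.95 inches; × 8.222 = 229.83 → 230 rows.

Cast on 304 stitches; work 230 rows.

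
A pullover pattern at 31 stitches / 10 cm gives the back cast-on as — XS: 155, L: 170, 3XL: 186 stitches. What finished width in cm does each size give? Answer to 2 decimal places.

XS 50.00 cm; L 54.84 cm; 3XL 60.00 cm.

31/10 = 3.1 sts per cm.
XS: 155 / 3.1 = 50.000 → 50.00 cm.
L: 170 / 3.1 = 54.839 → 54.84 cm.
3XL: 186 / 3.1 = 60.000 → 60.00 cm.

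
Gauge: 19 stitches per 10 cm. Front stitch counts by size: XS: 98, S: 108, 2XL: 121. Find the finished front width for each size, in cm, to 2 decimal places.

XS 51.58 cm; S 56.84 cm; 2XL 63.68 cm.

19/10 = 1.9 sts per cm.
XS: 98 / 1.9 = 51.579 → 51.58 cm.
S: 108 / 1.9 = 56.842 → 56.84 cm.
2XL: 121 / 1.9 = 63.684 → 63.68 cm.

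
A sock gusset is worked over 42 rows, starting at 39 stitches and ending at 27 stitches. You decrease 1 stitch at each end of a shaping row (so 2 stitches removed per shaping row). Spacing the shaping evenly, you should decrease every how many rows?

Decrease every 7th row.

Stitches to remove: |27 − 39| = 12.
Shaping rows needed: 12 / 2 = 6.
42 rows / 6 = every 7 rows.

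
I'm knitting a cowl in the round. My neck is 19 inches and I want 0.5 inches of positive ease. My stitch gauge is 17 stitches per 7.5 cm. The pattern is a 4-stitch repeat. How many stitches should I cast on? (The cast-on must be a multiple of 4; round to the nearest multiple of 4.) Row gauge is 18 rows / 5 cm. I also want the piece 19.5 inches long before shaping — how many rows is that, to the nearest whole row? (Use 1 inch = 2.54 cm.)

Finished = 19 + 0.5 = 19.5 inches.
19.5 inches × 2.54 = 49.53 cm.
17/7.5 = 2.267 sts per cm; 49.53 × 2.267 = 112.27 sts.
Nearest multiple of 4 → 112.
19.5 inches = 49.53 cm; × 3.6 = 178.31 → 178 rows.

Cast on 112 stitches; work 178 rows.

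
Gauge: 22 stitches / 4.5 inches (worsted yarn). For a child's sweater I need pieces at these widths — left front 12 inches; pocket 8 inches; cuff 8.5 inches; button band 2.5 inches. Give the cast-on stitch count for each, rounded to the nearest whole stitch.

left front 59; pocket 39; cuff 42; button band 12.

Rate = 22/4.5 = 4.889 sts per in.
left front: 12 × 4.889 = 58.67 → 59.
pocket: 8 × 4.889 = 39.11 → 39.
cuff: 8.5 × 4.889 = 41.56 → 42.
button band: 2.5 × 4.889 = 12.22 → 12.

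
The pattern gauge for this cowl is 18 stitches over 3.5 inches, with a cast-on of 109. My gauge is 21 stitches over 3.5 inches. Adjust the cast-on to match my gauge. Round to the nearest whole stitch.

127 stitches.

Scale factor = 21 / 18 = 1.167.
109 × 21 / 18 = 127.17 sts.
→ 127 sts.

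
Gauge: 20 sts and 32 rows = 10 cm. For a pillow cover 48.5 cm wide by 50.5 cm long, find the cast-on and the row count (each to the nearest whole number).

Cast on 97 stitches and work 162 rows.

Stitch gauge = 20/10 = 2 sts/cm; 48.5 × 2 = 97.00 → 97 sts.
Row gauge = 32/10 = 3.2 rows/cm; 50.5 × 3.2 = 161.60 → 162 rows.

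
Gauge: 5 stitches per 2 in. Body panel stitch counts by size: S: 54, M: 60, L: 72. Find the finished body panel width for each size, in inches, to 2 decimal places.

5/2 = 2.5 sts per in.
S: 54 / 2.5 = 21.600 → 21.60 in.
M: 60 / 2.5 = 24.000 → 24.00 in.
L: 72 / 2.5 = 28.800 → 28.80 in.

S 21.60 inches; M 24.00 inches; L 28.80 inches.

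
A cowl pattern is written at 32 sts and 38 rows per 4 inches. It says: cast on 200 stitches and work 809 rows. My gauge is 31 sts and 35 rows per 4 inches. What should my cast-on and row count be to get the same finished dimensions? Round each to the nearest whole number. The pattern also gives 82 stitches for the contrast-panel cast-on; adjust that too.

Cast on 194 stitches; work 745 rows; contrast-panel cast-on 79 stitches.

Stitches: 200 × 31/32 = 193.75 → 194.
Rows: 809 × 35/38 = 745.13 → 745.
contrast-panel cast-on: 82 × 31/32 = 79.44 → 79.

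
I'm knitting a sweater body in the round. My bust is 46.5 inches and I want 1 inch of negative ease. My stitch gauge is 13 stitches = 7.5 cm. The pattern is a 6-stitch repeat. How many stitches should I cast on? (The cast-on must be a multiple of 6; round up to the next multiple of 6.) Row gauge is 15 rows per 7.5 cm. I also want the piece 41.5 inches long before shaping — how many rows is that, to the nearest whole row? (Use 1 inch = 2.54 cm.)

Cast on 204 stitches; work 211 rows.

Finished = 46.5 − 1 = 45.5 inches.
45.5 inches × 2.54 = 115.57 cm.
13/7.5 = 1.733 sts per cm; 115.57 × 1.733 = 200.32 sts.
Next multiple of 6 → 204.
41.5 inches = 105.41 cm; × 2 = 210.82 → 211 rows.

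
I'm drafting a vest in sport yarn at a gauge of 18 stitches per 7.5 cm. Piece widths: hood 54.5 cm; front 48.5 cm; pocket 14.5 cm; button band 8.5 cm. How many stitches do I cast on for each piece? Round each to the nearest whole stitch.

hood 131; front 116; pocket 35; button band 20.

Rate = 18/7.5 = 2.4 sts per cm.
hood: 54.5 × 2.4 = 130.80 → 131.
front: 48.5 × 2.4 = 116.40 → 116.
pocket: 14.5 × 2.4 = 34.80 → 35.
button band: 8.5 × 2.4 = 20.40 → 20.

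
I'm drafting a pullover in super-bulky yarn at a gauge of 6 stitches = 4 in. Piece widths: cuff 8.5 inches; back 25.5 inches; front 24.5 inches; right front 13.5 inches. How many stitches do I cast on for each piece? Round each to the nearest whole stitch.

Rate = 6/4 = 1.5 sts per in.
cuff: 8.5 × 1.5 = 12.75 → 13.
back: 25.5 × 1.5 = 38.25 → 38.
front: 24.5 × 1.5 = 36.75 → 37.
right front: 13.5 × 1.5 = 20.25 → 20.

cuff 13; back 38; front 37; right front 20.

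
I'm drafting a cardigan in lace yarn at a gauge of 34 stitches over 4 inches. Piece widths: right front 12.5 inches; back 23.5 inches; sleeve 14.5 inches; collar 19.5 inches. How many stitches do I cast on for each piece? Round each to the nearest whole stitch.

right front 106; back 200; sleeve 123; collar 166.

Rate = 34/4 = 8.5 sts per in.
right front: 12.5 × 8.5 = 106.25 → 106.
back: 23.5 × 8.5 = 199.75 → 200.
sleeve: 14.5 × 8.5 = 123.25 → 123.
collar: 19.5 × 8.5 = 165.75 → 166.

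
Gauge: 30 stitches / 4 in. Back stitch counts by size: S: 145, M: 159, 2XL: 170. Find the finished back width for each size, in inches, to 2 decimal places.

30/4 = 7.5 sts per in.
S: 145 / 7.5 = 19.333 → 19.33 in.
M: 159 / 7.5 = 21.200 → 21.20 in.
2XL: 170 / 7.5 = 22.667 → 22.67 in.

S 19.33 inches; M 21.20 inches; 2XL 22.67 inches.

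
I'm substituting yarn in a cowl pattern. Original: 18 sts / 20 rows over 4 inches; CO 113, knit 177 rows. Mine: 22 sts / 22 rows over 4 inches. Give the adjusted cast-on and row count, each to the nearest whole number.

Cast on 138 stitches; work 195 rows.

Stitches: 113 × 22/18 = 138.11 → 138.
Rows: 177 × 22/20 = 194.70 → 195.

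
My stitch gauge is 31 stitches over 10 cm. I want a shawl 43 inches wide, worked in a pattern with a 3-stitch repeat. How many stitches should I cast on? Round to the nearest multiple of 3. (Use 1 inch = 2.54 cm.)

43 in = 43 × 2.54 = 109.22 cm.
31 / 10 = 3.1 sts/cm.
109.22 × 3.1 = 338.58 sts.
→ 339.

CO 339 sts.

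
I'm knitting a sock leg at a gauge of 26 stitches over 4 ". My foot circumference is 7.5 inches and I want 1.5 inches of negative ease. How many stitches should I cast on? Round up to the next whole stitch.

Cast on 39 stitches.

Finished = 7.5 − 1.5 = 6 in.
26 / 4 = 6.5 sts per inch.
6.00 × 6.5 = 39.00 sts.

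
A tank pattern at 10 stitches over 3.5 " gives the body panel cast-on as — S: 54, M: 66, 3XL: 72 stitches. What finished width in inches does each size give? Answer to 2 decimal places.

10/3.5 = 2.857 sts per in.
S: 54 / 2.857 = 18.900 → 18.90 in.
M: 66 / 2.857 = 23.100 → 23.10 in.
3XL: 72 / 2.857 = 25.200 → 25.20 in.

S 18.90 inches; M 23.10 inches; 3XL 25.20 inches.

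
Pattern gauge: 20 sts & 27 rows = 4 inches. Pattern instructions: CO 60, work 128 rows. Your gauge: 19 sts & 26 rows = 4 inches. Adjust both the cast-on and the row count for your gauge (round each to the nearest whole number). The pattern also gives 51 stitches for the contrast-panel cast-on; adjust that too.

Cast on 57 stitches; work 123 rows; contrast-panel cast-on 48 stitches.

Stitches: 60 × 19/20 = 57.00 → 57.
Rows: 128 × 26/27 = 123.26 → 123.
contrast-panel cast-on: 51 × 19/20 = 48.45 → 48.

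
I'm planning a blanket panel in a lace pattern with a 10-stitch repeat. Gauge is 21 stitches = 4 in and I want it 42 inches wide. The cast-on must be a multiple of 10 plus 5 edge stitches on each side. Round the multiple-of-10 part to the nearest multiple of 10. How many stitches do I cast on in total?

21 / 4 = 5.25 sts per inch.
42 × 5.25 = 220.50 sts.
Less 10 edge sts → 210.50 for the repeat.
Nearest multiple of 10: 210.
Add back 10 edge sts → 220.

CO 220 sts.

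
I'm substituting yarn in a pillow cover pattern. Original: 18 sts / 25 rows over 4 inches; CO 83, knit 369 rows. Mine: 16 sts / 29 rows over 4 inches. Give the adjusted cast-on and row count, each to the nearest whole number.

Stitches: 83 × 16/18 = 73.78 → 74.
Rows: 369 × 29/25 = 428.04 → 428.

Cast on 74 stitches; work 428 rows.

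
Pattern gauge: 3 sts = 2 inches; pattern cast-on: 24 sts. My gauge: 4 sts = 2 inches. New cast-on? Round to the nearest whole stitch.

Scale factor = 4 / 3 = 1.333.
24 × 4 / 3 = 32.00 sts.

Cast on 32 stitches.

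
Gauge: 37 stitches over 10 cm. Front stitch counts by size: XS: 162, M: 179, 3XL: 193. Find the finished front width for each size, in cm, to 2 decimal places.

37/10 = 3.7 sts per cm.
XS: 162 / 3.7 = 43.784 → 43.78 cm.
M: 179 / 3.7 = 48.378 → 48.38 cm.
3XL: 193 / 3.7 = 52.162 → 52.16 cm.

XS 43.78 cm; M 48.38 cm; 3XL 52.16 cm.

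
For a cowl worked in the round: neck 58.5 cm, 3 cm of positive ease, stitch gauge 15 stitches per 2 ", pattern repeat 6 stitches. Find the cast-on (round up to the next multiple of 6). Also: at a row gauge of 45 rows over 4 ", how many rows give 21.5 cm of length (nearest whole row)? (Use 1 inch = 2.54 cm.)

Cast on 186 stitches; work 95 rows.

Finished = 58.5 + 3 = 61.5 cm.
61.5 cm × 1/2.54 = 24.21 inches.
15/2 = 7.5 sts per in; 24.21 × 7.5 = 181.59 sts.
Next multiple of 6 → 186.
21.5 cm = 8.46 inches; × 11.25 = 95.23 → 95 rows.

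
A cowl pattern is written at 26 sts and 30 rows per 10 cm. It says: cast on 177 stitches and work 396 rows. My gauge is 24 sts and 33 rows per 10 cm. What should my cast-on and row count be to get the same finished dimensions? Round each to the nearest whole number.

Stitches: 177 × 24/26 = 163.38 → 163.
Rows: 396 × 33/30 = 435.60 → 436.

Cast on 163 stitches; work 436 rows.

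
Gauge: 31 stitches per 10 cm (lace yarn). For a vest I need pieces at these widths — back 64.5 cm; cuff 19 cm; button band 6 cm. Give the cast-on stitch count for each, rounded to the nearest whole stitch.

Rate = 31/10 = 3.1 sts per cm.
back: 64.5 × 3.1 = 199.95 → 200.
cuff: 19 × 3.1 = 58.90 → 59.
button band: 6 × 3.1 = 18.60 → 19.

back 200; cuff 59; button band 19.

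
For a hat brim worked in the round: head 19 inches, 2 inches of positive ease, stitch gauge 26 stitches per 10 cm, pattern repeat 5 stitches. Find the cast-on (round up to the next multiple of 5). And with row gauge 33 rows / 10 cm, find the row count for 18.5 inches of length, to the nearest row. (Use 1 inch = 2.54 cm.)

Finished = 19 + 2 = 21 inches.
21 inches × 2.54 = 53.34 cm.
26/10 = 2.6 sts per cm; 53.34 × 2.6 = 138.68 sts.
Next multiple of 5 → 140.
18.5 inches = 46.99 cm; × 3.3 = 155.07 → 155 rows.

Cast on 140 stitches; work 155 rows.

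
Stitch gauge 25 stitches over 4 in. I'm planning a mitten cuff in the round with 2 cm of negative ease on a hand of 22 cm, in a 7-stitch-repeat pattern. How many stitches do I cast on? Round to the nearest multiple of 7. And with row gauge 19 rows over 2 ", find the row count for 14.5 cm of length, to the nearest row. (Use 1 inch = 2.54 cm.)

Cast on 49 stitches; work 54 rows.

Finished = 22 − 2 = 20 cm.
20 cm × 1/2.54 = 7.87 inches.
25/4 = 6.25 sts per in; 7.87 × 6.25 = 49.21 sts.
Nearest multiple of 7 → 49.
14.5 cm = 5.71 inches; × 9.5 = 54.23 → 54 rows.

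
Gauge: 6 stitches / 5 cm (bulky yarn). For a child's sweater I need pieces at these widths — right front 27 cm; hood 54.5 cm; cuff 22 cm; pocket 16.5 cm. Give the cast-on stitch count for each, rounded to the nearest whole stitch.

Rate = 6/5 = 1.2 sts per cm.
right front: 27 × 1.2 = 32.40 → 32.
hood: 54.5 × 1.2 = 65.40 → 65.
cuff: 22 × 1.2 = 26.40 → 26.
pocket: 16.5 × 1.2 = 19.80 → 20.

right front 32; hood 65; cuff 26; pocket 20.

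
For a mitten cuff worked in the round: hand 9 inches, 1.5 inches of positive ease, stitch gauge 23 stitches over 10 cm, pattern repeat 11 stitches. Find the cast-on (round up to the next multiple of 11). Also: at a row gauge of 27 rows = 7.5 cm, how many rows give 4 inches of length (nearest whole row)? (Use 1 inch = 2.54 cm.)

Finished = 9 + 1.5 = 10.5 inches.
10.5 inches × 2.54 = 26.67 cm.
23/10 = 2.3 sts per cm; 26.67 × 2.3 = 61.34 sts.
Next multiple of 11 → 66.
4 inches = 10.16 cm; × 3.6 = 36.58 → 37 rows.

Cast on 66 stitches; work 37 rows.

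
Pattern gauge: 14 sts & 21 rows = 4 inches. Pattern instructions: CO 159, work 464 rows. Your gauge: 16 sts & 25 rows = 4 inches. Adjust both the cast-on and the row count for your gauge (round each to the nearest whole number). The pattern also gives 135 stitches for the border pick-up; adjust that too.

Cast on 182 stitches; work 552 rows; border pick-up 154 stitches.

Stitches: 159 × 16/14 = 181.71 → 182.
Rows: 464 × 25/21 = 552.38 → 552.
border pick-up: 135 × 16/14 = 154.29 → 154.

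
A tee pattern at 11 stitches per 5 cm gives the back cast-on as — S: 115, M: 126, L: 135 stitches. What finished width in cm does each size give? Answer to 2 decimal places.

11/5 = 2.2 sts per cm.
S: 115 / 2.2 = 52.273 → 52.27 cm.
M: 126 / 2.2 = 57.273 → 57.27 cm.
L: 135 / 2.2 = 61.364 → 61.36 cm.

S 52.27 cm; M 57.27 cm; L 61.36 cm.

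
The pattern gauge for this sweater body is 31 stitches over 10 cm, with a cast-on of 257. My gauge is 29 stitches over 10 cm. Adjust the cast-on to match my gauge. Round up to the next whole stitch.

CO 241 sts.

Scale factor = 29 / 31 = 0.935.
257 × 29 / 31 = 240.42 sts.
→ 241 sts.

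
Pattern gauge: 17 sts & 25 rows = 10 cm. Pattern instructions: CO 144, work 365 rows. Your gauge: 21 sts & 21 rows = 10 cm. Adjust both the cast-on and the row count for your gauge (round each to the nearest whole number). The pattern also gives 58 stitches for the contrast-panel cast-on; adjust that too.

Stitches: 144 × 21/17 = 177.88 → 178.
Rows: 365 × 21/25 = 306.60 → 307.
contrast-panel cast-on: 58 × 21/17 = 71.65 → 72.

Cast on 178 stitches; work 307 rows; contrast-panel cast-on 72 stitches.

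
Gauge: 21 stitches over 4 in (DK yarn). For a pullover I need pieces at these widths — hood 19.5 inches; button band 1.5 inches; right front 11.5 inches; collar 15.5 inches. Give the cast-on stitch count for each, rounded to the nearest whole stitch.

Rate = 21/4 = 5.25 sts per in.
hood: 19.5 × 5.25 = 102.38 → 102.
button band: 1.5 × 5.25 = 7.88 → 8.
right front: 11.5 × 5.25 = 60.38 → 60.
collar: 15.5 × 5.25 = 81.38 → 81.

hood 102; button band 8; right front 60; collar 81.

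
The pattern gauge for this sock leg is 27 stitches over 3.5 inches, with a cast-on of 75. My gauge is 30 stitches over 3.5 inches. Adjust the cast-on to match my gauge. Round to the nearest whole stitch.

Cast on 83 stitches.

Scale factor = 30 / 27 = 1.111.
75 × 30 / 27 = 83.33 sts.
→ 83 sts.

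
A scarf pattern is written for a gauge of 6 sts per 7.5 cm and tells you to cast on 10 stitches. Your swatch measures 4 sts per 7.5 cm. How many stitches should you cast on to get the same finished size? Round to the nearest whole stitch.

CO 7 sts.

Scale factor = 4 / 6 = 0.667.
10 × 4 / 6 = 6.67 sts.
→ 7 sts.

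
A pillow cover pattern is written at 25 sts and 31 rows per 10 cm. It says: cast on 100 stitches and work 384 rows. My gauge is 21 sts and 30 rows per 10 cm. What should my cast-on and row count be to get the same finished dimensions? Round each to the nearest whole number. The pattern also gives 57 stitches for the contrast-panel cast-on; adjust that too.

Cast on 84 stitches; work 372 rows; contrast-panel cast-on 48 stitches.

Stitches: 100 × 21/25 = 84.00 → 84.
Rows: 384 × 30/31 = 371.61 → 372.
contrast-panel cast-on: 57 × 21/25 = 47.88 → 48.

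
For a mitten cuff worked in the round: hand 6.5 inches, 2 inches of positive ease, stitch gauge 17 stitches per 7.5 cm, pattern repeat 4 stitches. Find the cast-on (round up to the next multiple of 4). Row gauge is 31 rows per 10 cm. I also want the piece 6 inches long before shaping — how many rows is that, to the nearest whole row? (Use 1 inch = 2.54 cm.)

Finished = 6.5 + 2 = 8.5 inches.
8.5 inches × 2.54 = 21.59 cm.
17/7.5 = 2.267 sts per cm; 21.59 × 2.267 = 48.94 sts.
Next multiple of 4 → 52.
6 inches = 15.24 cm; × 3.1 = 47.24 → 47 rows.

Cast on 52 stitches; work 47 rows.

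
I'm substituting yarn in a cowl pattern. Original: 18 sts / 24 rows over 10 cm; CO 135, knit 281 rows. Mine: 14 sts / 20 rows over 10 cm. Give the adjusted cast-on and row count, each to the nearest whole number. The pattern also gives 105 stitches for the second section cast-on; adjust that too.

Cast on 105 stitches; work 234 rows; second section cast-on 82 stitches.

Stitches: 135 × 14/18 = 105.00 → 105.
Rows: 281 × 20/24 = 234.17 → 234.
second section cast-on: 105 × 14/18 = 81.67 → 82.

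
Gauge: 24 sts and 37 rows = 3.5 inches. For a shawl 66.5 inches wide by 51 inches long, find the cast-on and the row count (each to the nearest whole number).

Cast on 456 stitches and work 539 rows.

Stitch gauge = 24/3.5 = 6.857 sts/in; 66.5 × 6.857 = 456.00 → 456 sts.
Row gauge = 37/3.5 = 10.571 rows/in; 51 × 10.571 = 539.14 → 539 rows.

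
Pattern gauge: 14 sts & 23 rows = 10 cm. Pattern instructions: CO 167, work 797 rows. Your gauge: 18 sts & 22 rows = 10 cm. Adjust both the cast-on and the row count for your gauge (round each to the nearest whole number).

Stitches: 167 × 18/14 = 214.71 → 215.
Rows: 797 × 22/23 = 762.35 → 762.

Cast on 215 stitches; work 762 rows.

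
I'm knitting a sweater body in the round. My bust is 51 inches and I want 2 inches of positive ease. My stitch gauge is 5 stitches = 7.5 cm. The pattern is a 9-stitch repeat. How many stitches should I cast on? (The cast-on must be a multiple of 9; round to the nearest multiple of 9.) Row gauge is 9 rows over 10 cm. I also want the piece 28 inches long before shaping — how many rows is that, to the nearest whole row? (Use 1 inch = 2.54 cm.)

Finished = 51 + 2 = 53 inches.
53 inches × 2.54 = 134.62 cm.
5/7.5 = 0.667 sts per cm; 134.62 × 0.667 = 89.75 sts.
Nearest multiple of 9 → 90.
28 inches = 71.12 cm; × 0.9 = 64.01 → 64 rows.

Cast on 90 stitches; work 64 rows.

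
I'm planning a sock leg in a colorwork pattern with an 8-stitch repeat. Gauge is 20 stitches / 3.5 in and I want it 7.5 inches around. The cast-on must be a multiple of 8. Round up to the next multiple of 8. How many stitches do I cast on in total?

20 / 3.5 = 5.714 sts per inch.
7.5 × 5.714 = 42.86 sts.
Next multiple of 8: 48.

Cast on 48 stitches.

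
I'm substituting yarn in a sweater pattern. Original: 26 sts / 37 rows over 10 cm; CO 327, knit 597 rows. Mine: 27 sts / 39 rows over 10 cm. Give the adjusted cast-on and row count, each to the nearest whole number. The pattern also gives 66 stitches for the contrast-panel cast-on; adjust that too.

Cast on 340 stitches; work 629 rows; contrast-panel cast-on 69 stitches.

Stitches: 327 × 27/26 = 339.58 → 340.
Rows: 597 × 39/37 = 629.27 → 629.
contrast-panel cast-on: 66 × 27/26 = 68.54 → 69.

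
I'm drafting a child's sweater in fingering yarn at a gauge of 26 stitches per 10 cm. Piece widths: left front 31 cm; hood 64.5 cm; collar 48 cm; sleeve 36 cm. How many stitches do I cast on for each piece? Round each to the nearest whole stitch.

left front 81; hood 168; collar 125; sleeve 94.

Rate = 26/10 = 2.6 sts per cm.
left front: 31 × 2.6 = 80.60 → 81.
hood: 64.5 × 2.6 = 167.70 → 168.
collar: 48 × 2.6 = 124.80 → 125.
sleeve: 36 × 2.6 = 93.60 → 94.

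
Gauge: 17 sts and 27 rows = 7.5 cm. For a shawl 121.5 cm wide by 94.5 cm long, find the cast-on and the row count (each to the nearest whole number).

Cast on 275 stitches and work 340 rows.

Stitch gauge = 17/7.5 = 2.267 sts/cm; 121.5 × 2.267 = 275.40 → 275 sts.
Row gauge = 27/7.5 = 3.6 rows/cm; 94.5 × 3.6 = 340.20 → 340 rows.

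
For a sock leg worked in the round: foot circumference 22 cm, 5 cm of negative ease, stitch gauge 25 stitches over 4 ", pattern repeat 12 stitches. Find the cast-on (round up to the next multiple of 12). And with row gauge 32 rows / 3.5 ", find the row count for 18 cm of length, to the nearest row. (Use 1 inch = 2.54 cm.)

Finished = 22 − 5 = 17 cm.
17 cm × 1/2.54 = 6.69 inches.
25/4 = 6.25 sts per in; 6.69 × 6.25 = 41.83 sts.
Next multiple of 12 → 48.
18 cm = 7.09 inches; × 9.143 = 64.79 → 65 rows.

Cast on 48 stitches; work 65 rows.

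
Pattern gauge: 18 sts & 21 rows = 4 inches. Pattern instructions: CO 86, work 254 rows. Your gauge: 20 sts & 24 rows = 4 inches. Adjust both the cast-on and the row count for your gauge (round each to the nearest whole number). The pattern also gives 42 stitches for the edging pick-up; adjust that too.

Stitches: 86 × 20/18 = 95.56 → 96.
Rows: 254 × 24/21 = 290.29 → 290.
edging pick-up: 42 × 20/18 = 46.67 → 47.

Cast on 96 stitches; work 290 rows; edging pick-up 47 stitches.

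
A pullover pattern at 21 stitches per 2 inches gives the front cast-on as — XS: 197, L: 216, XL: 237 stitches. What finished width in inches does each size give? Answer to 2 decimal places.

21/2 = 10.5 sts per in.
XS: 197 / 10.5 = 18.762 → 18.76 in.
L: 216 / 10.5 = 20.571 → 20.57 in.
XL: 237 / 10.5 = 22.571 → 22.57 in.

XS 18.76 inches; L 20.57 inches; XL 22.57 inches.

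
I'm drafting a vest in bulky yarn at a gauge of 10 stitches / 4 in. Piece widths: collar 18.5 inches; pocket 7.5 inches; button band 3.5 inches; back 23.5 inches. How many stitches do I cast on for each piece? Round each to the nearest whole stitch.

collar 46; pocket 19; button band 9; back 59.

Rate = 10/4 = 2.5 sts per in.
collar: 18.5 × 2.5 = 46.25 → 46.
pocket: 7.5 × 2.5 = 18.75 → 19.
button band: 3.5 × 2.5 = 8.75 → 9.
back: 23.5 × 2.5 = 58.75 → 59.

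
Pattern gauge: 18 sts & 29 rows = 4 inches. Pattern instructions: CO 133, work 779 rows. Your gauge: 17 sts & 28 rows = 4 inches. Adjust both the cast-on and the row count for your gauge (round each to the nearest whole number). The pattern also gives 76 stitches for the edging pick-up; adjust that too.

Stitches: 133 × 17/18 = 125.61 → 126.
Rows: 779 × 28/29 = 752.14 → 752.
edging pick-up: 76 × 17/18 = 71.78 → 72.

Cast on 126 stitches; work 752 rows; edging pick-up 72 stitches.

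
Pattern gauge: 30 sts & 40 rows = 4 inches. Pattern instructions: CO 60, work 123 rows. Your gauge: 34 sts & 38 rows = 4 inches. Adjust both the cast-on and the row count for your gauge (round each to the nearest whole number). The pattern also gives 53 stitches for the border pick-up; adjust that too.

Cast on 68 stitches; work 117 rows; border pick-up 60 stitches.

Stitches: 60 × 34/30 = 68.00 → 68.
Rows: 123 × 38/40 = 116.85 → 117.
border pick-up: 53 × 34/30 = 60.07 → 60.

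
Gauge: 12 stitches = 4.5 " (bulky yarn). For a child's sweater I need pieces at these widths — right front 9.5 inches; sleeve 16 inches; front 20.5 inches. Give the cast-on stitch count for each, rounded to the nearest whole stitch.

Rate = 12/4.5 = 2.667 sts per in.
right front: 9.5 × 2.667 = 25.33 → 25.
sleeve: 16 × 2.667 = 42.67 → 43.
front: 20.5 × 2.667 = 54.67 → 55.

right front 25; sleeve 43; front 55.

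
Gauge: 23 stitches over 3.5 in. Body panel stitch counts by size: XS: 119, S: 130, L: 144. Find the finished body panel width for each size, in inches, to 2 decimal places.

23/3.5 = 6.571 sts per in.
XS: 119 / 6.571 = 18.109 → 18.11 in.
S: 130 / 6.571 = 19.783 → 19.78 in.
L: 144 / 6.571 = 21.913 → 21.91 in.

XS 18.11 inches; S 19.78 inches; L 21.91 inches.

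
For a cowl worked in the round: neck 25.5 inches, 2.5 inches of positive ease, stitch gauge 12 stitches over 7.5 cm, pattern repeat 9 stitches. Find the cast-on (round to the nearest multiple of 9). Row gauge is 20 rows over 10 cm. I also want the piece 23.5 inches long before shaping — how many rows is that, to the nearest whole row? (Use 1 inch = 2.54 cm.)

Cast on 117 stitches; work 119 rows.

Finished = 25.5 + 2.5 = 28 inches.
28 inches × 2.54 = 71.12 cm.
12/7.5 = 1.6 sts per cm; 71.12 × 1.6 = 113.79 sts.
Nearest multiple of 9 → 117.
23.5 inches = 59.69 cm; × 2 = 119.38 → 119 rows.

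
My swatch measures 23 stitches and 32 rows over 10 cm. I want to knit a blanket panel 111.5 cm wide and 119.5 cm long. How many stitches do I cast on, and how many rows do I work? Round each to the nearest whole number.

Stitch gauge = 23/10 = 2.3 sts/cm; 111.5 × 2.3 = 256.45 → 256 sts.
Row gauge = 32/10 = 3.2 rows/cm; 119.5 × 3.2 = 382.40 → 382 rows.

Cast on 256 stitches and work 382 rows.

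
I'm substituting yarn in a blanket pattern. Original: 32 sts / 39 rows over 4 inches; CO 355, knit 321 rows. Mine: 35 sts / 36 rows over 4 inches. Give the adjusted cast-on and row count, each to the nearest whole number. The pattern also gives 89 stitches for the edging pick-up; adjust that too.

Stitches: 355 × 35/32 = 388.28 → 388.
Rows: 321 × 36/39 = 296.31 → 296.
edging pick-up: 89 × 35/32 = 97.34 → 97.

Cast on 388 stitches; work 296 rows; edging pick-up 97 stitches.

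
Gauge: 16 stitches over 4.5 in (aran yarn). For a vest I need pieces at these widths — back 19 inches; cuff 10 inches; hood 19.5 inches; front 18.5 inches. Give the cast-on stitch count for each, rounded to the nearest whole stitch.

Rate = 16/4.5 = 3.556 sts per in.
back: 19 × 3.556 = 67.56 → 68.
cuff: 10 × 3.556 = 35.56 → 36.
hood: 19.5 × 3.556 = 69.33 → 69.
front: 18.5 × 3.556 = 65.78 → 66.

back 68; cuff 36; hood 69; front 66.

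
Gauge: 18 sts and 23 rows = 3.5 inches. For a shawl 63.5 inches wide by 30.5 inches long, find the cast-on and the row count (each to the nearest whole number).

Cast on 327 stitches and work 200 rows.

Stitch gauge = 18/3.5 = 5.143 sts/in; 63.5 × 5.143 = 326.57 → 327 sts.
Row gauge = 23/3.5 = 6.571 rows/in; 30.5 × 6.571 = 200.43 → 200 rows.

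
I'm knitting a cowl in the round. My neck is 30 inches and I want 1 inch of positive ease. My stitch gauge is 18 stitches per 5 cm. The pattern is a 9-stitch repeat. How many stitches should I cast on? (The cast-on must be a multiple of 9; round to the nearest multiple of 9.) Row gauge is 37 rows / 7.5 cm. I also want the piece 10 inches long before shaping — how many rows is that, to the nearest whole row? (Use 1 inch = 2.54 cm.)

Finished = 30 + 1 = 31 inches.
31 inches × 2.54 = 78.74 cm.
18/5 = 3.6 sts per cm; 78.74 × 3.6 = 283.46 sts.
Nearest multiple of 9 → 279.
10 inches = 25.40 cm; × 4.933 = 125.31 → 125 rows.

Cast on 279 stitches; work 125 rows.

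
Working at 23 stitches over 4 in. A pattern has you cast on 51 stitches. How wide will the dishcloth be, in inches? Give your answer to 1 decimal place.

8.9 inches.

23 stitches / 4 inch = 5.75 stitches per inch.
51 / 5.75 = 8.87 inches.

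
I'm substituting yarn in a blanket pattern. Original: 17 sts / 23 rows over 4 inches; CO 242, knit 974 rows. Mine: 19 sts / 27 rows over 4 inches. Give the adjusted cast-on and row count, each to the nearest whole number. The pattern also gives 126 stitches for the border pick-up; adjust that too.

Cast on 270 stitches; work 1143 rows; border pick-up 141 stitches.

Stitches: 242 × 19/17 = 270.47 → 270.
Rows: 974 × 27/23 = 1143.39 → 1143.
border pick-up: 126 × 19/17 = 140.82 → 141.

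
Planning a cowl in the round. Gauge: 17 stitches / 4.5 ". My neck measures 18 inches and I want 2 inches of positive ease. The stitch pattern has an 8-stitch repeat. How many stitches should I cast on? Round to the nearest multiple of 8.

Cast on 72 stitches.

Finished = 18 + 2 = 20 inches.
17 / 4.5 = 3.778 sts/in.
20 × 3.778 = 75.56 sts.
Nearest multiple of 8: 72.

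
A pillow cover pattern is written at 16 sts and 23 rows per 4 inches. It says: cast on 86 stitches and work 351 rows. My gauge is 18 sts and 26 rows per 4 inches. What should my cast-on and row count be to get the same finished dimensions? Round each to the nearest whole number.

Cast on 97 stitches; work 397 rows.

Stitches: 86 × 18/16 = 96.75 → 97.
Rows: 351 × 26/23 = 396.78 → 397.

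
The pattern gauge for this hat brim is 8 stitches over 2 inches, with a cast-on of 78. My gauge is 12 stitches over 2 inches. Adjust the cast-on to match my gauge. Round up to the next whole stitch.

Cast on 117 stitches.

Scale factor = 12 / 8 = 1.500.
78 × 12 / 8 = 117.00 sts.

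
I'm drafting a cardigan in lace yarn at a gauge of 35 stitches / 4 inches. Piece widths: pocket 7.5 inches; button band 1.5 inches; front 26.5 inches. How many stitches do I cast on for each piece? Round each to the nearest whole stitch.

pocket 66; button band 13; front 232.

Rate = 35/4 = 8.75 sts per in.
pocket: 7.5 × 8.75 = 65.62 → 66.
button band: 1.5 × 8.75 = 13.12 → 13.
front: 26.5 × 8.75 = 231.88 → 232.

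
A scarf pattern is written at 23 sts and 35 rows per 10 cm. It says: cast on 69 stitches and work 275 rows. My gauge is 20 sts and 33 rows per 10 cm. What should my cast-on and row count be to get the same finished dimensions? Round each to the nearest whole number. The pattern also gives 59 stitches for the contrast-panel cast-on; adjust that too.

Stitches: 69 × 20/23 = 60.00 → 60.
Rows: 275 × 33/35 = 259.29 → 259.
contrast-panel cast-on: 59 × 20/23 = 51.30 → 51.

Cast on 60 stitches; work 259 rows; contrast-panel cast-on 51 stitches.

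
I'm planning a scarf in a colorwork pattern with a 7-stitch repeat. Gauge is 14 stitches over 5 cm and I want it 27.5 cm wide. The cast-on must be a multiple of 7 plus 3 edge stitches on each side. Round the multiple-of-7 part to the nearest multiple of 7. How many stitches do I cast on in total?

14 / 5 = 2.8 sts per cm.
27.5 × 2.8 = 77.00 sts.
Less 6 edge sts → 71.00 for the repeat.
Nearest multiple of 7: 70.
Add back 6 edge sts → 76.

76 stitches.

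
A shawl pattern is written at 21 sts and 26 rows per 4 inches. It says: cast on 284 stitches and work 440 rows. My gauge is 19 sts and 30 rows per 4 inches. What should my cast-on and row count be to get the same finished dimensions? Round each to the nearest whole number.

Stitches: 284 × 19/21 = 256.95 → 257.
Rows: 440 × 30/26 = 507.69 → 508.

Cast on 257 stitches; work 508 rows.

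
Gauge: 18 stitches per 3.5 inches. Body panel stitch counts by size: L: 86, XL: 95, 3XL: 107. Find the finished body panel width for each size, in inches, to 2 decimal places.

18/3.5 = 5.143 sts per in.
L: 86 / 5.143 = 16.722 → 16.72 in.
XL: 95 / 5.143 = 18.472 → 18.47 in.
3XL: 107 / 5.143 = 20.806 → 20.81 in.

L 16.72 inches; XL 18.47 inches; 3XL 20.81 inches.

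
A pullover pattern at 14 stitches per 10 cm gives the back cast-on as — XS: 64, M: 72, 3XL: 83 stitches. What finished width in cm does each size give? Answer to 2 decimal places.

XS 45.71 cm; M 51.43 cm; 3XL 59.29 cm.

14/10 = 1.4 sts per cm.
XS: 64 / 1.4 = 45.714 → 45.71 cm.
M: 72 / 1.4 = 51.429 → 51.43 cm.
3XL: 83 / 1.4 = 59.286 → 59.29 cm.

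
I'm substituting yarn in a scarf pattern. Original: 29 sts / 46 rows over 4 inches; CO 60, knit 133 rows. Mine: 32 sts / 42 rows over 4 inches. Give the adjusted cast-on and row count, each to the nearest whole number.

Cast on 66 stitches; work 121 rows.

Stitches: 60 × 32/29 = 66.21 → 66.
Rows: 133 × 42/46 = 121.43 → 121.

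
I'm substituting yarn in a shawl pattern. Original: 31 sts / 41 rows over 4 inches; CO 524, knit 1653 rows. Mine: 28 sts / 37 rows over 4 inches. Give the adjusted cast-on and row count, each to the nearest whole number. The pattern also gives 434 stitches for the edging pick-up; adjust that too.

Cast on 473 stitches; work 1492 rows; edging pick-up 392 stitches.

Stitches: 524 × 28/31 = 473.29 → 473.
Rows: 1653 × 37/41 = 1491.73 → 1492.
edging pick-up: 434 × 28/31 = 392.00 → 392.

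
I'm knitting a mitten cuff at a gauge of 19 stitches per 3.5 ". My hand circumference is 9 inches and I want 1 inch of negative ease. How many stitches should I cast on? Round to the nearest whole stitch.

CO 43 sts.

Finished = 9 − 1 = 8 in.
19 / 3.5 = 5.429 sts per inch.
8.00 × 5.429 = 43.43 sts.
→ 43 sts.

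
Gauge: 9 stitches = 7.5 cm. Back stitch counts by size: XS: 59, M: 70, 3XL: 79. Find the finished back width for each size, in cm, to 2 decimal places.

XS 49.17 cm; M 58.33 cm; 3XL 65.83 cm.

9/7.5 = 1.2 sts per cm.
XS: 59 / 1.2 = 49.167 → 49.17 cm.
M: 70 / 1.2 = 58.333 → 58.33 cm.
3XL: 79 / 1.2 = 65.833 → 65.83 cm.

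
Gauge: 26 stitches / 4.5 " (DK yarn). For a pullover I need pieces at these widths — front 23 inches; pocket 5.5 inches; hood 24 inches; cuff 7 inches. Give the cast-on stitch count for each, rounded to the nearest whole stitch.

front 133; pocket 32; hood 139; cuff 40.

Rate = 26/4.5 = 5.778 sts per in.
front: 23 × 5.778 = 132.89 → 133.
pocket: 5.5 × 5.778 = 31.78 → 32.
hood: 24 × 5.778 = 138.67 → 139.
cuff: 7 × 5.778 = 40.44 → 40.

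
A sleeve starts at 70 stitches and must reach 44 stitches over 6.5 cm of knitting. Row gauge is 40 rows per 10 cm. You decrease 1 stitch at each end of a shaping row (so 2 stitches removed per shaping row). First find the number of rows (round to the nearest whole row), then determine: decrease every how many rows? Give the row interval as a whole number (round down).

Decrease every 2nd row.

Rows = 6.5 × 4 = 26.0 → 26 rows.
Stitches to remove: 26 → 13 shaping rows (at 2 st each).
26 / 13 = 2.00 → every 2 rows.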